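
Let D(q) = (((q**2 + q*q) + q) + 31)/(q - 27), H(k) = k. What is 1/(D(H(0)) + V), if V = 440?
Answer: 27/11849 ≈ 0.0022787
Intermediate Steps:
D(q) = (31 + q + 2*q**2)/(-27 + q) (D(q) = (((q**2 + q**2) + q) + 31)/(-27 + q) = ((2*q**2 + q) + 31)/(-27 + q) = ((q + 2*q**2) + 31)/(-27 + q) = (31 + q + 2*q**2)/(-27 + q))
1/(D(H(0)) + V) = 1/((31 + 0 + 2*0**2)/(-27 + 0) + 440) = 1/((31 + 0 + 2*0)/(-27) + 440) = 1/(-(31 + 0 + 0)/27 + 440) = 1/(-1/27*31 + 440) = 1/(-31/27 + 440) = 1/(11849/27) = 27/11849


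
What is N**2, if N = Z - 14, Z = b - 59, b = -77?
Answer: 22500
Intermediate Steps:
Z = -136 (Z = -77 - 59 = -136)
N = -150 (N = -136 - 14 = -150)
N**2 = (-150)**2 = 22500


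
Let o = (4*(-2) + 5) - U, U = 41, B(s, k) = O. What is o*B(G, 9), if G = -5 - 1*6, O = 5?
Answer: -220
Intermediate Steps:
G = -11 (G = -5 - 6 = -11)
B(s, k) = 5
o = -44 (o = (4*(-2) + 5) - 1*41 = (-8 + 5) - 41 = -3 - 41 = -44)
o*B(G, 9) = -44*5 = -220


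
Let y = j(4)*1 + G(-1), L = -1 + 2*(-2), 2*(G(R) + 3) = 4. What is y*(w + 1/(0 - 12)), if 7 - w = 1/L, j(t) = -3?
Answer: -427/15 ≈ -28.467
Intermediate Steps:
G(R) = -1 (G(R) = -3 + (½)*4 = -3 + 2 = -1)
L = -5 (L = -1 - 4 = -5)
y = -4 (y = -3*1 - 1 = -3 - 1 = -4)
w = 36/5 (w = 7 - 1/(-5) = 7 - 1*(-⅕) = 7 + ⅕ = 36/5 ≈ 7.2000)
y*(w + 1/(0 - 12)) = -4*(36/5 + 1/(0 - 12)) = -4*(36/5 + 1/(-12)) = -4*(36/5 - 1/12) = -4*427/60 = -427/15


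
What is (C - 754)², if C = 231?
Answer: 273529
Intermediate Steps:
(C - 754)² = (231 - 754)² = (-523)² = 273529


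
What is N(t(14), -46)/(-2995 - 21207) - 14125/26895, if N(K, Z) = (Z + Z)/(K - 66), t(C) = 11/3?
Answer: -581218007/1106551743 ≈ -0.52525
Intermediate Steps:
t(C) = 11/3 (t(C) = 11*(⅓) = 11/3)
N(K, Z) = 2*Z/(-66 + K) (N(K, Z) = (2*Z)/(-66 + K) = 2*Z/(-66 + K))
N(t(14), -46)/(-2995 - 21207) - 14125/26895 = (2*(-46)/(-66 + 11/3))/(-2995 - 21207) - 14125/26895 = (2*(-46)/(-187/3))/(-24202) - 14125*1/26895 = (2*(-46)*(-3/187))*(-1/24202) - 2825/5379 = (276/187)*(-1/24202) - 2825/5379 = -138/2262887 - 2825/5379 = -581218007/1106551743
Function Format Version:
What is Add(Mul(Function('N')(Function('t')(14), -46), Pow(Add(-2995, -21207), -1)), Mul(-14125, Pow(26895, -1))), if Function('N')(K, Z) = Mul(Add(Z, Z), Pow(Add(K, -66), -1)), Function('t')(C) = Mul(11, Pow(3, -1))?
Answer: Rational(-581218007, 1106551743) ≈ -0.52525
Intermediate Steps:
Function('t')(C) = Rational(11, 3) (Function('t')(C) = Mul(11, Rational(1, 3)) = Rational(11, 3))
Function('N')(K, Z) = Mul(2, Z, Pow(Add(-66, K), -1)) (Function('N')(K, Z) = Mul(Mul(2, Z), Pow(Add(-66, K), -1)) = Mul(2, Z, Pow(Add(-66, K), -1)))
Add(Mul(Function('N')(Function('t')(14), -46), Pow(Add(-2995, -21207), -1)), Mul(-14125, Pow(26895, -1))) = Add(Mul(Mul(2, -46, Pow(Add(-66, Rational(11, 3)), -1)), Pow(Add(-2995, -21207), -1)), Mul(-14125, Pow(26895, -1))) = Add(Mul(Mul(2, -46, Pow(Rational(-187, 3), -1)), Pow(-24202, -1)), Mul(-14125, Rational(1, 26895))) = Add(Mul(Mul(2, -46, Rational(-3, 187)), Rational(-1, 24202)), Rational(-2825, 5379)) = Add(Mul(Rational(276, 187), Rational(-1, 24202)), Rational(-2825, 5379)) = Add(Rational(-138, 2262887), Rational(-2825, 5379)) = Rational(-581218007, 1106551743)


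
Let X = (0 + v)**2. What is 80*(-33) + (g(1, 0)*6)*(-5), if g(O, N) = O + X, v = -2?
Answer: -2790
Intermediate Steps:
X = 4 (X = (0 - 2)**2 = (-2)**2 = 4)
g(O, N) = 4 + O (g(O, N) = O + 4 = 4 + O)
80*(-33) + (g(1, 0)*6)*(-5) = 80*(-33) + ((4 + 1)*6)*(-5) = -2640 + (5*6)*(-5) = -2640 + 30*(-5) = -2640 - 150 = -2790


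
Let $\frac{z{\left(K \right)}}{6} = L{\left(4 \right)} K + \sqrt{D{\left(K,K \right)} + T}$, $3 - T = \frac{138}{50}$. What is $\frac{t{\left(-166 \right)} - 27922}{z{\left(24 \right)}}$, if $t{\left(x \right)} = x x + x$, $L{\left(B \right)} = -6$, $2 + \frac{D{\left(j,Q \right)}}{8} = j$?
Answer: $\frac{159600}{256997} + \frac{665 \sqrt{4406}}{770991} \approx 0.67827$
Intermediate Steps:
$D{\left(j,Q \right)} = -16 + 8 j$
$T = \frac{6}{25}$ ($T = 3 - \frac{138}{50} = 3 - 138 \cdot \frac{1}{50} = 3 - \frac{69}{25} = \frac{6}{25} \approx 0.24$)
$t{\left(x \right)} = x + x^{2}$ ($t{\left(x \right)} = x^{2} + x = x + x^{2}$)
$z{\left(K \right)} = - 36 K + 6 \sqrt{- \frac{394}{25} + 8 K}$ ($z{\left(K \right)} = 6 \left(- 6 K + \sqrt{\left(-16 + 8 K\right) + \frac{6}{25}}\right) = 6 \left(- 6 K + \sqrt{- \frac{394}{25} + 8 K}\right) = 6 \left(\sqrt{- \frac{394}{25} + 8 K} - 6 K\right) = - 36 K + 6 \sqrt{- \frac{394}{25} + 8 K}$)
$\frac{t{\left(-166 \right)} - 27922}{z{\left(24 \right)}} = \frac{- 166 \left(1 - 166\right) - 27922}{\left(-36\right) 24 + \frac{6 \sqrt{-394 + 200 \cdot 24}}{5}} = \frac{\left(-166\right) \left(-165\right) - 27922}{-864 + \frac{6 \sqrt{-394 + 4800}}{5}} = \frac{27390 - 27922}{-864 + \frac{6 \sqrt{4406}}{5}} = - \frac{532}{-864 + \frac{6 \sqrt{4406}}{5}}$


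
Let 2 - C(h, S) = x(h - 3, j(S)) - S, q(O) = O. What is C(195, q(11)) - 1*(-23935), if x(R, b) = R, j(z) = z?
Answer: 23756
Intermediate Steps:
C(h, S) = 5 + S - h (C(h, S) = 2 - ((h - 3) - S) = 2 - ((-3 + h) - S) = 2 - (-3 + h - S) = 2 + (3 + S - h) = 5 + S - h)
C(195, q(11)) - 1*(-23935) = (5 + 11 - 1*195) - 1*(-23935) = (5 + 11 - 195) + 23935 = -179 + 23935 = 23756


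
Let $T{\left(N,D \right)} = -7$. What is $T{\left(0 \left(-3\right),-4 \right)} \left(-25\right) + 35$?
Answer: $210$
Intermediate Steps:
$T{\left(0 \left(-3\right),-4 \right)} \left(-25\right) + 35 = \left(-7\right) \left(-25\right) + 35 = 175 + 35 = 210$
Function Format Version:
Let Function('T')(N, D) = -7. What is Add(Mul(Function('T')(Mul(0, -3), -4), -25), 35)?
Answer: 210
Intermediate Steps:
Add(Mul(Function('T')(Mul(0, -3), -4), -25), 35) = Add(Mul(-7, -25), 35) = Add(175, 35) = 210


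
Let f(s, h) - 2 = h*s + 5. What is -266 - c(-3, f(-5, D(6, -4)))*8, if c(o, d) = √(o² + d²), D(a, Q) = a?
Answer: -266 - 8*√538 ≈ -451.56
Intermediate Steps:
f(s, h) = 7 + h*s (f(s, h) = 2 + (h*s + 5) = 2 + (5 + h*s) = 7 + h*s)
c(o, d) = √(d² + o²)
-266 - c(-3, f(-5, D(6, -4)))*8 = -266 - √((7 + 6*(-5))² + (-3)²)*8 = -266 - √((7 - 30)² + 9)*8 = -266 - √((-23)² + 9)*8 = -266 - √(529 + 9)*8 = -266 - √538*8 = -266 - 8*√538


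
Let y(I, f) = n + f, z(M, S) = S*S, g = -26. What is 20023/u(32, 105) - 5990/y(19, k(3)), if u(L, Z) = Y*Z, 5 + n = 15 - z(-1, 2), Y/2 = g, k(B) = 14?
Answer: -1655293/5460 ≈ -303.17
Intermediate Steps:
Y = -52 (Y = 2*(-26) = -52)
z(M, S) = S²
n = 6 (n = -5 + (15 - 1*2²) = -5 + (15 - 1*4) = -5 + (15 - 4) = -5 + 11 = 6)
u(L, Z) = -52*Z
y(I, f) = 6 + f
20023/u(32, 105) - 5990/y(19, k(3)) = 20023/((-52*105)) - 5990/(6 + 14) = 20023/(-5460) - 5990/20 = 20023*(-1/5460) - 5990*1/20 = -20023/5460 - 599/2 = -1655293/5460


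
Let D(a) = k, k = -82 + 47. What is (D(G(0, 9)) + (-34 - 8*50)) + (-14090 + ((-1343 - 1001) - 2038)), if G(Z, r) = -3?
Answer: -18941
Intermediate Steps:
k = -35
D(a) = -35
(D(G(0, 9)) + (-34 - 8*50)) + (-14090 + ((-1343 - 1001) - 2038)) = (-35 + (-34 - 8*50)) + (-14090 + ((-1343 - 1001) - 2038)) = (-35 + (-34 - 400)) + (-14090 + (-2344 - 2038)) = (-35 - 434) + (-14090 - 4382) = -469 - 18472 = -18941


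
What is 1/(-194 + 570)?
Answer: 1/376 ≈ 0.0026596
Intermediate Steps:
1/(-194 + 570) = 1/376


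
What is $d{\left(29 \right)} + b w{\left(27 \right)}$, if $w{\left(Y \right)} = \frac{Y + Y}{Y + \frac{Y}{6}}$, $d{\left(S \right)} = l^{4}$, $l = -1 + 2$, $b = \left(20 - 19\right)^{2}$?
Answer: $\frac{19}{7} \approx 2.7143$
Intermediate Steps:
$b = 1$ ($b = 1^{2} = 1$)
$l = 1$
$d{\left(S \right)} = 1$ ($d{\left(S \right)} = 1^{4} = 1$)
$w{\left(Y \right)} = \frac{12}{7}$ ($w{\left(Y \right)} = \frac{2 Y}{Y + Y \frac{1}{6}} = \frac{2 Y}{Y + \frac{Y}{6}} = \frac{2 Y}{\frac{7}{6} Y} = 2 Y \frac{6}{7 Y} = \frac{12}{7}$)
$d{\left(29 \right)} + b w{\left(27 \right)} = 1 + 1 \cdot \frac{12}{7} = 1 + \frac{12}{7} = \frac{19}{7}$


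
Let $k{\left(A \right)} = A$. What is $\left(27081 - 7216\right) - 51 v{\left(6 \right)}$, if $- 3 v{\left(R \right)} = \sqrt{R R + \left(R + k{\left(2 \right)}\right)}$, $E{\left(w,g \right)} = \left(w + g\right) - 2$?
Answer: $19865 + 34 \sqrt{11} \approx 19978.0$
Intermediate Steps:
$E{\left(w,g \right)} = -2 + g + w$ ($E{\left(w,g \right)} = \left(g + w\right) - 2 = -2 + g + w$)
$v{\left(R \right)} = - \frac{\sqrt{2 + R + R^{2}}}{3}$ ($v{\left(R \right)} = - \frac{\sqrt{R R + \left(R + 2\right)}}{3} = - \frac{\sqrt{R^{2} + \left(2 + R\right)}}{3} = - \frac{\sqrt{2 + R + R^{2}}}{3}$)
$\left(27081 - 7216\right) - 51 v{\left(6 \right)} = \left(27081 - 7216\right) + \left(- 51 \left(- \frac{\sqrt{2 + 6 + 6^{2}}}{3}\right) + 0 \left(-2 - 1 - 3\right)\right) = 19865 + \left(- 51 \left(- \frac{\sqrt{2 + 6 + 36}}{3}\right) + 0 \left(-6\right)\right) = 19865 + \left(- 51 \left(- \frac{\sqrt{44}}{3}\right) + 0\right) = 19865 + \left(- 51 \left(- \frac{2 \sqrt{11}}{3}\right) + 0\right) = 19865 + \left(34 \sqrt{11} + 0\right) = 19865 + 34 \sqrt{11}$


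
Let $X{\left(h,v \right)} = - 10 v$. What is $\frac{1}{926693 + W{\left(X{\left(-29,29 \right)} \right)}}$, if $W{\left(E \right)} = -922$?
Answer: $\frac{1}{925771} \approx 1.0802 \cdot 10^{-6}$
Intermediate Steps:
$\frac{1}{926693 + W{\left(X{\left(-29,29 \right)} \right)}} = \frac{1}{926693 - 922} = \frac{1}{925771}$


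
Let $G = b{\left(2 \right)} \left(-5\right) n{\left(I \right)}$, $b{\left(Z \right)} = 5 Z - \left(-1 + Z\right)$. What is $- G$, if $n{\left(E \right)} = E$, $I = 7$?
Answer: $315$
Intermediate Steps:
$b{\left(Z \right)} = 1 + 4 Z$
$G = -315$ ($G = \left(1 + 4 \cdot 2\right) \left(-5\right) 7 = \left(1 + 8\right) \left(-5\right) 7 = 9 \left(-5\right) 7 = \left(-45\right) 7 = -315$)
$- G = \left(-1\right) \left(-315\right) = 315$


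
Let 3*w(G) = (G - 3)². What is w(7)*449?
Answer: 7184/3 ≈ 2394.7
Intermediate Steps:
w(G) = (-3 + G)²/3 (w(G) = (G - 3)²/3 = (-3 + G)²/3)
w(7)*449 = ((-3 + 7)²/3)*449 = ((⅓)*4²)*449 = ((⅓)*16)*449 = (16/3)*449 = 7184/3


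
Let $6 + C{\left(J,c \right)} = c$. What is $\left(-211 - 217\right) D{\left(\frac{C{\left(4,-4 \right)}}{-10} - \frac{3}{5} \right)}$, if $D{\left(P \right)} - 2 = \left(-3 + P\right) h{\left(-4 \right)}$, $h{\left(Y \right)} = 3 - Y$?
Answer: $\frac{34668}{5} \approx 6933.6$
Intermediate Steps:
$C{\left(J,c \right)} = -6 + c$
$D{\left(P \right)} = -19 + 7 P$ ($D{\left(P \right)} = 2 + \left(-3 + P\right) \left(3 - -4\right) = 2 + \left(-3 + P\right) \left(3 + 4\right) = 2 + \left(-3 + P\right) 7 = 2 + \left(-21 + 7 P\right) = -19 + 7 P$)
$\left(-211 - 217\right) D{\left(\frac{C{\left(4,-4 \right)}}{-10} - \frac{3}{5} \right)} = \left(-211 - 217\right) \left(-19 + 7 \left(\frac{-6 - 4}{-10} - \frac{3}{5}\right)\right) = - 428 \left(-19 + 7 \left(\left(-10\right) \left(- \frac{1}{10}\right) - \frac{3}{5}\right)\right) = - 428 \left(-19 + 7 \left(1 - \frac{3}{5}\right)\right) = - 428 \left(-19 + 7 \cdot \frac{2}{5}\right) = - 428 \left(-19 + \frac{14}{5}\right) = \left(-428\right) \left(- \frac{81}{5}\right) = \frac{34668}{5}$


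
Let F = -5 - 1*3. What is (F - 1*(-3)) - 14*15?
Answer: -215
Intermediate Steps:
F = -8 (F = -5 - 3 = -8)
(F - 1*(-3)) - 14*15 = (-8 - 1*(-3)) - 14*15 = (-8 + 3) - 210 = -5 - 210 = -215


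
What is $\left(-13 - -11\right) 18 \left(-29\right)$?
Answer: $1044$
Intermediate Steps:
$\left(-13 - -11\right) 18 \left(-29\right) = \left(-13 + 11\right) 18 \left(-29\right) = \left(-2\right) 18 \left(-29\right) = \left(-36\right) \left(-29\right) = 1044$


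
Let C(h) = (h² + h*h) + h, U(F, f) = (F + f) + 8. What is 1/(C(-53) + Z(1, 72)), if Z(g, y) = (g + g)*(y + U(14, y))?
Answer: 1/5897 ≈ 0.00016958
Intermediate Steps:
U(F, f) = 8 + F + f
C(h) = h + 2*h² (C(h) = (h² + h²) + h = 2*h² + h = h + 2*h²)
Z(g, y) = 2*g*(22 + 2*y) (Z(g, y) = (g + g)*(y + (8 + 14 + y)) = (2*g)*(y + (22 + y)) = (2*g)*(22 + 2*y) = 2*g*(22 + 2*y))
1/(C(-53) + Z(1, 72)) = 1/(-53*(1 + 2*(-53)) + 4*1*(11 + 72)) = 1/(-53*(1 - 106) + 4*1*83) = 1/(-53*(-105) + 332) = 1/(5565 + 332) = 1/5897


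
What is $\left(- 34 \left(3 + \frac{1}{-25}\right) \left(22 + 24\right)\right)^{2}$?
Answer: $\frac{13394821696}{625} \approx 2.1432 \cdot 10^{7}$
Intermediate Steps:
$\left(- 34 \left(3 + \frac{1}{-25}\right) \left(22 + 24\right)\right)^{2} = \left(- 34 \left(3 - \frac{1}{25}\right) 46\right)^{2} = \left(- 34 \cdot \frac{74}{25} \cdot 46\right)^{2} = \left(\left(-34\right) \frac{3404}{25}\right)^{2} = \left(- \frac{115736}{25}\right)^{2} = \frac{13394821696}{625}$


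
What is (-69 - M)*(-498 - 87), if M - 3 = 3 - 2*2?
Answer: 41535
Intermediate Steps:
M = 2 (M = 3 + (3 - 2*2) = 3 + (3 - 4) = 3 - 1 = 2)
(-69 - M)*(-498 - 87) = (-69 - 1*2)*(-498 - 87) = (-69 - 2)*(-585) = -71*(-585) = 41535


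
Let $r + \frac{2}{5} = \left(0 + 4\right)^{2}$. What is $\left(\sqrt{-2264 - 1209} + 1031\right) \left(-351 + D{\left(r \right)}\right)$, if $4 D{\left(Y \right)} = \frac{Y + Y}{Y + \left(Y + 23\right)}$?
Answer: $- \frac{98029542}{271} - \frac{95082 i \sqrt{3473}}{271} \approx -3.6173 \cdot 10^{5} - 20677.0 i$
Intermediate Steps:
$r = \frac{78}{5}$ ($r = - \frac{2}{5} + \left(0 + 4\right)^{2} = - \frac{2}{5} + 4^{2} = - \frac{2}{5} + 16 = \frac{78}{5} \approx 15.6$)
$D{\left(Y \right)} = \frac{Y}{2 \left(23 + 2 Y\right)}$ ($D{\left(Y \right)} = \frac{\left(Y + Y\right) \frac{1}{Y + \left(Y + 23\right)}}{4} = \frac{2 Y \frac{1}{Y + \left(23 + Y\right)}}{4} = \frac{2 Y \frac{1}{23 + 2 Y}}{4} = \frac{Y}{2 \left(23 + 2 Y\right)}$)
$\left(\sqrt{-2264 - 1209} + 1031\right) \left(-351 + D{\left(r \right)}\right) = \left(\sqrt{-2264 - 1209} + 1031\right) \left(-351 + \frac{1}{2} \cdot \frac{78}{5} \frac{1}{23 + 2 \cdot \frac{78}{5}}\right) = \left(\sqrt{-3473} + 1031\right) \left(-351 + \frac{1}{2} \cdot \frac{78}{5} \frac{1}{23 + \frac{156}{5}}\right) = \left(i \sqrt{3473} + 1031\right) \left(-351 + \frac{1}{2} \cdot \frac{78}{5} \frac{1}{\frac{271}{5}}\right) = \left(1031 + i \sqrt{3473}\right) \left(-351 + \frac{1}{2} \cdot \frac{78}{5} \cdot \frac{5}{271}\right) = \left(1031 + i \sqrt{3473}\right) \left(-351 + \frac{39}{271}\right) = \left(1031 + i \sqrt{3473}\right) \left(- \frac{95082}{271}\right) = - \frac{98029542}{271} - \frac{95082 i \sqrt{3473}}{271}$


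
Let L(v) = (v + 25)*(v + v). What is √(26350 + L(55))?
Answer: 5*√1406 ≈ 187.48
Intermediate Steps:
L(v) = 2*v*(25 + v) (L(v) = (25 + v)*(2*v) = 2*v*(25 + v))
√(26350 + L(55)) = √(26350 + 2*55*(25 + 55)) = √(26350 + 2*55*80) = √(26350 + 8800) = √35150 = 5*√1406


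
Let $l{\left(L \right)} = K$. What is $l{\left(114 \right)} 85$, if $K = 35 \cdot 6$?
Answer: $17850$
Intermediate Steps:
$K = 210$
$l{\left(L \right)} = 210$
$l{\left(114 \right)} 85 = 210 \cdot 85 = 17850$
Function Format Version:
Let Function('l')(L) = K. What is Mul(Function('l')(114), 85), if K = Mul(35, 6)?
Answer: 17850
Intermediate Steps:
K = 210
Function('l')(L) = 210
Mul(Function('l')(114), 85) = Mul(210, 85) = 17850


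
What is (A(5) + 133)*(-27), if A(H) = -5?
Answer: -3456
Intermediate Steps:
(A(5) + 133)*(-27) = (-5 + 133)*(-27) = 128*(-27) = -3456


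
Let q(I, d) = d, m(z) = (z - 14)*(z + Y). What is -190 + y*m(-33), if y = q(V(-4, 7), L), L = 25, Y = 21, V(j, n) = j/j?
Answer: 13910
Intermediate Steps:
V(j, n) = 1
m(z) = (-14 + z)*(21 + z) (m(z) = (z - 14)*(z + 21) = (-14 + z)*(21 + z))
y = 25
-190 + y*m(-33) = -190 + 25*(-294 + (-33)**2 + 7*(-33)) = -190 + 25*(-294 + 1089 - 231) = -190 + 25*564 = -190 + 14100 = 13910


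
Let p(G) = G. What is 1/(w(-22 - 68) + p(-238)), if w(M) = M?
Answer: -1/328 ≈ -0.0030488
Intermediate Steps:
1/(w(-22 - 68) + p(-238)) = 1/((-22 - 68) - 238) = 1/(-90 - 238) = 1/(-328) = -1/328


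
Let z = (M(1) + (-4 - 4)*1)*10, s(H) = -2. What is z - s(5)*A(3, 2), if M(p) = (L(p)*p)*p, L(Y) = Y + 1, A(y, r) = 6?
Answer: -48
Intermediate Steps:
L(Y) = 1 + Y
M(p) = p**2*(1 + p) (M(p) = ((1 + p)*p)*p = (p*(1 + p))*p = p**2*(1 + p))
z = -60 (z = (1**2*(1 + 1) + (-4 - 4)*1)*10 = (1*2 - 8*1)*10 = (2 - 8)*10 = -6*10 = -60)
z - s(5)*A(3, 2) = -60 - (-2)*6 = -60 - 1*(-12) = -60 + 12 = -48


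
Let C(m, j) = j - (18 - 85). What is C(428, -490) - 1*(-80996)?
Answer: 80573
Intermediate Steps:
C(m, j) = 67 + j (C(m, j) = j - 1*(-67) = j + 67 = 67 + j)
C(428, -490) - 1*(-80996) = (67 - 490) - 1*(-80996) = -423 + 80996 = 80573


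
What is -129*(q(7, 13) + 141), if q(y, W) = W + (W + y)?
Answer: -22446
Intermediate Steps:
q(y, W) = y + 2*W
-129*(q(7, 13) + 141) = -129*((7 + 2*13) + 141) = -129*((7 + 26) + 141) = -129*(33 + 141) = -129*174 = -22446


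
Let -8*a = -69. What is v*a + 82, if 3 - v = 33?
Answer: -707/4 ≈ -176.75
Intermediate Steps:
v = -30 (v = 3 - 1*33 = 3 - 33 = -30)
a = 69/8 (a = -⅛*(-69) = 69/8 ≈ 8.6250)
v*a + 82 = -30*69/8 + 82 = -1035/4 + 82 = -707/4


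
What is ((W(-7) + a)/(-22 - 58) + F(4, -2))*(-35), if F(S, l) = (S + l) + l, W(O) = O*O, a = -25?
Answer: 21/2 ≈ 10.500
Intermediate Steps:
W(O) = O²
F(S, l) = S + 2*l
((W(-7) + a)/(-22 - 58) + F(4, -2))*(-35) = (((-7)² - 25)/(-22 - 58) + (4 + 2*(-2)))*(-35) = ((49 - 25)/(-80) + (4 - 4))*(-35) = (24*(-1/80) + 0)*(-35) = (-3/10 + 0)*(-35) = -3/10*(-35) = 21/2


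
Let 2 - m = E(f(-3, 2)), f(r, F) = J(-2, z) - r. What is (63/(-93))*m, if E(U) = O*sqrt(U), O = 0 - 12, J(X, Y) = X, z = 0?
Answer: -294/31 ≈ -9.4839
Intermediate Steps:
O = -12
f(r, F) = -2 - r
E(U) = -12*sqrt(U)
m = 14 (m = 2 - (-12)*sqrt(-2 - 1*(-3)) = 2 - (-12)*sqrt(-2 + 3) = 2 - (-12)*sqrt(1) = 2 - (-12) = 2 - 1*(-12) = 2 + 12 = 14)
(63/(-93))*m = (63/(-93))*14 = (63*(-1/93))*14 = -21/31*14 = -294/31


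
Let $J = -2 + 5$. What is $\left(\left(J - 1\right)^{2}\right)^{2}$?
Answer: $16$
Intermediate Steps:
$J = 3$
$\left(\left(J - 1\right)^{2}\right)^{2} = \left(\left(3 - 1\right)^{2}\right)^{2} = \left(2^{2}\right)^{2} = 4^{2} = 16$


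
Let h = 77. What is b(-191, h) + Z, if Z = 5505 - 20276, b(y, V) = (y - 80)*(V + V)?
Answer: -56505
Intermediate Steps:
b(y, V) = 2*V*(-80 + y) (b(y, V) = (-80 + y)*(2*V) = 2*V*(-80 + y))
Z = -14771
b(-191, h) + Z = 2*77*(-80 - 191) - 14771 = 2*77*(-271) - 14771 = -41734 - 14771 = -56505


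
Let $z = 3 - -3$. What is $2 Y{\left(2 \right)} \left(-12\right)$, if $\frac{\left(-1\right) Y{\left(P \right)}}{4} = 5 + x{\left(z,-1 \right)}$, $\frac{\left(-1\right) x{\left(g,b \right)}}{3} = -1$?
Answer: $768$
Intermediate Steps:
$z = 6$ ($z = 3 + 3 = 6$)
$x{\left(g,b \right)} = 3$ ($x{\left(g,b \right)} = \left(-3\right) \left(-1\right) = 3$)
$Y{\left(P \right)} = -32$ ($Y{\left(P \right)} = - 4 \left(5 + 3\right) = \left(-4\right) 8 = -32$)
$2 Y{\left(2 \right)} \left(-12\right) = 2 \left(-32\right) \left(-12\right) = \left(-64\right) \left(-12\right) = 768$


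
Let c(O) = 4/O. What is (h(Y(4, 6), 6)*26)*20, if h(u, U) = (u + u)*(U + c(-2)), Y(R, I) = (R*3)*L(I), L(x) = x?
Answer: 299520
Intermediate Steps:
Y(R, I) = 3*I*R (Y(R, I) = (R*3)*I = (3*R)*I = 3*I*R)
h(u, U) = 2*u*(-2 + U) (h(u, U) = (u + u)*(U + 4/(-2)) = (2*u)*(U + 4*(-½)) = (2*u)*(U - 2) = (2*u)*(-2 + U) = 2*u*(-2 + U))
(h(Y(4, 6), 6)*26)*20 = ((2*(3*6*4)*(-2 + 6))*26)*20 = ((2*72*4)*26)*20 = (576*26)*20 = 14976*20 = 299520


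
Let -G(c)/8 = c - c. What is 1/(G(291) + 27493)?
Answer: 1/27493 ≈ 3.6373e-5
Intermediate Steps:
G(c) = 0 (G(c) = -8*(c - c) = -8*0 = 0)
1/(G(291) + 27493) = 1/(0 + 27493) = 1/27493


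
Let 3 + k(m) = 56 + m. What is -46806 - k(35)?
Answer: -46894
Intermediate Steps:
k(m) = 53 + m (k(m) = -3 + (56 + m) = 53 + m)
-46806 - k(35) = -46806 - (53 + 35) = -46806 - 1*88 = -46806 - 88 = -46894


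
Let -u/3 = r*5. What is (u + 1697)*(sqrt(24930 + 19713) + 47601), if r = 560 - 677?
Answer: 164318652 + 3452*sqrt(44643) ≈ 1.6505e+8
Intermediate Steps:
r = -117
u = 1755 (u = -(-351)*5 = -3*(-585) = 1755)
(u + 1697)*(sqrt(24930 + 19713) + 47601) = (1755 + 1697)*(sqrt(24930 + 19713) + 47601) = 3452*(sqrt(44643) + 47601) = 3452*(47601 + sqrt(44643)) = 164318652 + 3452*sqrt(44643)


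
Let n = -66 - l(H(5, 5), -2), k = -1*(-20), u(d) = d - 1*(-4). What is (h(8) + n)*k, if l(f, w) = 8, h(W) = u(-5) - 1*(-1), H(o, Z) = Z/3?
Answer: -1480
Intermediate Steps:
u(d) = 4 + d (u(d) = d + 4 = 4 + d)
H(o, Z) = Z/3 (H(o, Z) = Z*(⅓) = Z/3)
h(W) = 0 (h(W) = (4 - 5) - 1*(-1) = -1 + 1 = 0)
k = 20
n = -74 (n = -66 - 1*8 = -66 - 8 = -74)
(h(8) + n)*k = (0 - 74)*20 = -74*20 = -1480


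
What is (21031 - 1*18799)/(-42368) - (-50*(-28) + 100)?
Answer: -7944279/5296 ≈ -1500.1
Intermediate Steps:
(21031 - 1*18799)/(-42368) - (-50*(-28) + 100) = (21031 - 18799)*(-1/42368) - (1400 + 100) = 2232*(-1/42368) - 1*1500 = -279/5296 - 1500 = -7944279/5296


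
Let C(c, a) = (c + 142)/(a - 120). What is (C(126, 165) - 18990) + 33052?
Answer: 633058/45 ≈ 14068.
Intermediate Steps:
C(c, a) = (142 + c)/(-120 + a)
(C(126, 165) - 18990) + 33052 = ((142 + 126)/(-120 + 165) - 18990) + 33052 = (268/45 - 18990) + 33052 = -854282/45 + 33052 = 633058/45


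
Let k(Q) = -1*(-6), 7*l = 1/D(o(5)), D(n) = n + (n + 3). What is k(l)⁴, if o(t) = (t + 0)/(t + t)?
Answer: 1296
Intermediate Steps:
o(t) = ½ (o(t) = t/((2*t)) = t*(1/(2*t)) = ½)
D(n) = 3 + 2*n (D(n) = n + (3 + n) = 3 + 2*n)
l = 1/28 (l = 1/(7*(3 + 2*(½))) = 1/(7*(3 + 1)) = (⅐)/4 = (⅐)*(¼) = 1/28 ≈ 0.035714)
k(Q) = 6
k(l)⁴ = 6⁴ = 1296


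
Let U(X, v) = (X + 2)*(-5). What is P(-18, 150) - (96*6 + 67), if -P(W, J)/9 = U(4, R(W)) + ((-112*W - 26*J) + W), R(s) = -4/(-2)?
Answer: 16745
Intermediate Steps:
R(s) = 2 (R(s) = -4*(-½) = 2)
U(X, v) = -10 - 5*X (U(X, v) = (2 + X)*(-5) = -10 - 5*X)
P(W, J) = 270 + 234*J + 999*W (P(W, J) = -9*((-10 - 5*4) + ((-112*W - 26*J) + W)) = -9*((-10 - 20) + (-111*W - 26*J)) = -9*(-30 + (-111*W - 26*J)) = -9*(-30 - 111*W - 26*J) = 270 + 234*J + 999*W)
P(-18, 150) - (96*6 + 67) = (270 + 234*150 + 999*(-18)) - (96*6 + 67) = (270 + 35100 - 17982) - (576 + 67) = 17388 - 1*643 = 17388 - 643 = 16745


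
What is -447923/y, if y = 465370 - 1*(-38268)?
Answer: -447923/503638 ≈ -0.88937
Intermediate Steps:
y = 503638 (y = 465370 + 38268 = 503638)
-447923/y = -447923/503638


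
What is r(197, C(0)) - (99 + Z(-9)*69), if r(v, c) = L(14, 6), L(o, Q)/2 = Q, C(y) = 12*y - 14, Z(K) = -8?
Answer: 465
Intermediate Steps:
C(y) = -14 + 12*y
L(o, Q) = 2*Q
r(v, c) = 12 (r(v, c) = 2*6 = 12)
r(197, C(0)) - (99 + Z(-9)*69) = 12 - (99 - 8*69) = 12 - (99 - 552) = 12 - 1*(-453) = 12 + 453 = 465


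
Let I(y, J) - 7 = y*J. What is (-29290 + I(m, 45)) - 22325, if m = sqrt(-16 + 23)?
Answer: -51608 + 45*sqrt(7) ≈ -51489.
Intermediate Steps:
m = sqrt(7) ≈ 2.6458
I(y, J) = 7 + J*y (I(y, J) = 7 + y*J = 7 + J*y)
(-29290 + I(m, 45)) - 22325 = (-29290 + (7 + 45*sqrt(7))) - 22325 = (-29283 + 45*sqrt(7)) - 22325 = -51608 + 45*sqrt(7)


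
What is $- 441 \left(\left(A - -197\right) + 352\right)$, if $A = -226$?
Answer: $-142443$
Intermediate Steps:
$- 441 \left(\left(A - -197\right) + 352\right) = - 441 \left(\left(-226 - -197\right) + 352\right) = - 441 \left(\left(-226 + 197\right) + 352\right) = - 441 \left(-29 + 352\right) = \left(-441\right) 323 = -142443$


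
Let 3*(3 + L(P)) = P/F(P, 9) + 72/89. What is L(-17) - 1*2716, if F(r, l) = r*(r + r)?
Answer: -24680723/9078 ≈ -2718.7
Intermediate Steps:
F(r, l) = 2*r² (F(r, l) = r*(2*r) = 2*r²)
L(P) = -243/89 + 1/(6*P) (L(P) = -3 + (P/((2*P²)) + 72/89)/3 = -3 + (P*(1/(2*P²)) + 72*(1/89))/3 = -3 + (1/(2*P) + 72/89)/3 = -3 + (72/89 + 1/(2*P))/3 = -3 + (24/89 + 1/(6*P)) = -243/89 + 1/(6*P))
L(-17) - 1*2716 = (1/534)*(89 - 1458*(-17))/(-17) - 1*2716 = (1/534)*(-1/17)*(89 + 24786) - 2716 = (1/534)*(-1/17)*24875 - 2716 = -24875/9078 - 2716 = -24680723/9078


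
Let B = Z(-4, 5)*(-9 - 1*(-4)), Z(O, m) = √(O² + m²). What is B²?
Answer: 1025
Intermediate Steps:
B = -5*√41 (B = √((-4)² + 5²)*(-9 - 1*(-4)) = √(16 + 25)*(-9 + 4) = √41*(-5) = -5*√41 ≈ -32.016)
B² = (-5*√41)² = 1025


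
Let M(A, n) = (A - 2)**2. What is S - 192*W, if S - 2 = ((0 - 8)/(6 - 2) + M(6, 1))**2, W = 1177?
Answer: -225786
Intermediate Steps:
M(A, n) = (-2 + A)**2
S = 198 (S = 2 + ((0 - 8)/(6 - 2) + (-2 + 6)**2)**2 = 2 + (-8/4 + 4**2)**2 = 2 + (-8*1/4 + 16)**2 = 2 + (-2 + 16)**2 = 2 + 14**2 = 2 + 196 = 198)
S - 192*W = 198 - 192*1177 = 198 - 225984 = -225786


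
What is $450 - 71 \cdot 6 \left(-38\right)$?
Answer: $16638$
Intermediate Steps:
$450 - 71 \cdot 6 \left(-38\right) = 450 - -16188 = 450 + 16188 = 16638$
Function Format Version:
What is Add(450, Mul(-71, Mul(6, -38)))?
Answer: 16638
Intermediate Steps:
Add(450, Mul(-71, Mul(6, -38))) = Add(450, Mul(-71, -228)) = Add(450, 16188) = 16638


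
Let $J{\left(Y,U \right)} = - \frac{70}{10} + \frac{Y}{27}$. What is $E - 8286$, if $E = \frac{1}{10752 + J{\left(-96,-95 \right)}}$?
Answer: $- \frac{801032469}{96673} \approx -8286.0$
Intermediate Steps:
$J{\left(Y,U \right)} = -7 + \frac{Y}{27}$ ($J{\left(Y,U \right)} = \left(-70\right) \frac{1}{10} + Y \frac{1}{27} = -7 + \frac{Y}{27}$)
$E = \frac{9}{96673}$ ($E = \frac{1}{10752 + \left(-7 + \frac{1}{27} \left(-96\right)\right)} = \frac{1}{10752 - \frac{95}{9}} = \frac{1}{\frac{96673}{9}} = \frac{9}{96673} \approx 9.3097 \cdot 10^{-5}$)
$E - 8286 = \frac{9}{96673} - 8286 = - \frac{801032469}{96673}$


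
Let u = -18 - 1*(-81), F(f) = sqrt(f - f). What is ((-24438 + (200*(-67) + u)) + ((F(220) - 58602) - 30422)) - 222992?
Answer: -349791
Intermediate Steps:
F(f) = 0 (F(f) = sqrt(0) = 0)
u = 63 (u = -18 + 81 = 63)
((-24438 + (200*(-67) + u)) + ((F(220) - 58602) - 30422)) - 222992 = ((-24438 + (200*(-67) + 63)) + ((0 - 58602) - 30422)) - 222992 = ((-24438 + (-13400 + 63)) + (-58602 - 30422)) - 222992 = ((-24438 - 13337) - 89024) - 222992 = (-37775 - 89024) - 222992 = -126799 - 222992 = -349791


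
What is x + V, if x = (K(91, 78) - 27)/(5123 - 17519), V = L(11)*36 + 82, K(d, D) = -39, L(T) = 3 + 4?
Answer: 690055/2066 ≈ 334.01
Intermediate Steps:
L(T) = 7
V = 334 (V = 7*36 + 82 = 252 + 82 = 334)
x = 11/2066 (x = (-39 - 27)/(5123 - 17519) = -66/(-12396) = -66*(-1/12396) = 11/2066 ≈ 0.0053243)
x + V = 11/2066 + 334 = 690055/2066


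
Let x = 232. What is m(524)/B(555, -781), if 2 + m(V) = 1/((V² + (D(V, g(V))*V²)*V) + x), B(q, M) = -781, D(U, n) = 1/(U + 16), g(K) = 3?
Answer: 146136937/57066526616 ≈ 0.0025608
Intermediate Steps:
D(U, n) = 1/(16 + U)
m(V) = -2 + 1/(232 + V² + V³/(16 + V)) (m(V) = -2 + 1/((V² + (V²/(16 + V))*V) + 232) = -2 + 1/((V² + V³/(16 + V)) + 232) = -2 + 1/(232 + V² + V³/(16 + V)))
m(524)/B(555, -781) = ((-2*524³ - (16 + 524)*(463 + 2*524²))/(524³ + (16 + 524)*(232 + 524²)))/(-781) = ((-2*143877824 - 1*540*(463 + 2*274576))/(143877824 + 540*(232 + 274576)))*(-1/781) = ((-287755648 - 1*540*(463 + 549152))/(143877824 + 540*274808))*(-1/781) = ((-287755648 - 1*540*549615)/(143877824 + 148396320))*(-1/781) = ((-287755648 - 296792100)/292274144)*(-1/781) = ((1/292274144)*(-584547748))*(-1/781) = -146136937/73068536*(-1/781) = 146136937/57066526616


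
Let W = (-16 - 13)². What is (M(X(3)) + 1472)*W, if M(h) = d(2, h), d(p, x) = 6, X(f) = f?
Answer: 1242998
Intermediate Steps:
M(h) = 6
W = 841 (W = (-29)² = 841)
(M(X(3)) + 1472)*W = (6 + 1472)*841 = 1478*841 = 1242998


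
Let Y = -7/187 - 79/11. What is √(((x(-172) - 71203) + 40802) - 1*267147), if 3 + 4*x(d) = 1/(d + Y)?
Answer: 9*I*√16503863965498/67028 ≈ 545.48*I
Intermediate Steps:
Y = -1350/187 (Y = -7*1/187 - 79*1/11 = -7/187 - 79/11 = -1350/187 ≈ -7.2193)
x(d) = -¾ + 1/(4*(-1350/187 + d)) (x(d) = -¾ + 1/(4*(d - 1350/187)) = -¾ + 1/(4*(-1350/187 + d)))
√(((x(-172) - 71203) + 40802) - 1*267147) = √((((4237 - 561*(-172))/(4*(-1350 + 187*(-172))) - 71203) + 40802) - 1*267147) = √((((4237 + 96492)/(4*(-1350 - 32164)) - 71203) + 40802) - 267147) = √((((¼)*100729/(-33514) - 71203) + 40802) - 267147) = √((((¼)*(-1/33514)*100729 - 71203) + 40802) - 267147) = √(((-100729/134056 - 71203) + 40802) - 267147) = √((-9545290097/134056 + 40802) - 267147) = √(-4075537185/134056 - 267147) = √(-39888195417/134056) = 9*I*√16503863965498/67028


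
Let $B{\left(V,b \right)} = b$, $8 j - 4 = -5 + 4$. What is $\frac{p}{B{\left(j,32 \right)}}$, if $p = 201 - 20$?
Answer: $\frac{181}{32} \approx 5.6563$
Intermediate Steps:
$j = \frac{3}{8}$ ($j = \frac{1}{2} + \frac{-5 + 4}{8} = \frac{1}{2} + \frac{1}{8} \left(-1\right) = \frac{1}{2} - \frac{1}{8} = \frac{3}{8} \approx 0.375$)
$p = 181$
$\frac{p}{B{\left(j,32 \right)}} = \frac{181}{32}$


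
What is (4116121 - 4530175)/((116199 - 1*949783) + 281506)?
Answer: 23003/30671 ≈ 0.74999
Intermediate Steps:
(4116121 - 4530175)/((116199 - 1*949783) + 281506) = -414054/((116199 - 949783) + 281506) = -414054/(-833584 + 281506) = -414054/(-552078) = -414054*(-1/552078) = 23003/30671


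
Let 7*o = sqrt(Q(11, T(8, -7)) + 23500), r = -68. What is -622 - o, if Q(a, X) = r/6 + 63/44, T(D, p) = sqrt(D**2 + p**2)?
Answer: -622 - sqrt(102322869)/462 ≈ -643.89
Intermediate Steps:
Q(a, X) = -1307/132 (Q(a, X) = -68/6 + 63/44 = -68*1/6 + 63*(1/44) = -34/3 + 63/44 = -1307/132)
o = sqrt(102322869)/462 (o = sqrt(-1307/132 + 23500)/7 = sqrt(3100693/132)/7 = (sqrt(102322869)/66)/7 = sqrt(102322869)/462 ≈ 21.895)
-622 - o = -622 - sqrt(102322869)/462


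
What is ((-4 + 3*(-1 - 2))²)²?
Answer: 28561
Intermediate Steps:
((-4 + 3*(-1 - 2))²)² = ((-4 + 3*(-3))²)² = ((-4 - 9)²)² = ((-13)²)² = 169² = 28561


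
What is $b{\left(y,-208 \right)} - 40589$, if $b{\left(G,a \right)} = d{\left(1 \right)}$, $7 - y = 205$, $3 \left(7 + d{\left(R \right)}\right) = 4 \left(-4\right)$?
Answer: $- \frac{121804}{3} \approx -40601.0$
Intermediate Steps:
$d{\left(R \right)} = - \frac{37}{3}$ ($d{\left(R \right)} = -7 + \frac{4 \left(-4\right)}{3} = -7 + \frac{1}{3} \left(-16\right) = -7 - \frac{16}{3} = - \frac{37}{3}$)
$y = -198$ ($y = 7 - 205 = -198$)
$b{\left(G,a \right)} = - \frac{37}{3}$
$b{\left(y,-208 \right)} - 40589 = - \frac{37}{3} - 40589 = - \frac{121804}{3}$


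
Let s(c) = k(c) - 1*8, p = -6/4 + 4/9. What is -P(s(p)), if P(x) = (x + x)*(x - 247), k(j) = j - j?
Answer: -4080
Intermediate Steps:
k(j) = 0
p = -19/18 (p = -6*¼ + 4*(⅑) = -3/2 + 4/9 = -19/18 ≈ -1.0556)
s(c) = -8 (s(c) = 0 - 1*8 = 0 - 8 = -8)
P(x) = 2*x*(-247 + x) (P(x) = (2*x)*(-247 + x) = 2*x*(-247 + x))
-P(s(p)) = -2*(-8)*(-247 - 8) = -2*(-8)*(-255) = -1*4080 = -4080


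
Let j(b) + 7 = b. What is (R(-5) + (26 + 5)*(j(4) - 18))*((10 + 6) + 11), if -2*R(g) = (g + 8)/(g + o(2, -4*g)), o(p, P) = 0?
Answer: -175689/10 ≈ -17569.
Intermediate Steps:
j(b) = -7 + b
R(g) = -(8 + g)/(2*g) (R(g) = -(g + 8)/(2*(g + 0)) = -(8 + g)/(2*g))
(R(-5) + (26 + 5)*(j(4) - 18))*((10 + 6) + 11) = ((1/2)*(-8 - 1*(-5))/(-5) + (26 + 5)*((-7 + 4) - 18))*((10 + 6) + 11) = ((1/2)*(-1/5)*(-8 + 5) + 31*(-3 - 18))*(16 + 11) = ((1/2)*(-1/5)*(-3) + 31*(-21))*27 = (3/10 - 651)*27 = -6507/10*27 = -175689/10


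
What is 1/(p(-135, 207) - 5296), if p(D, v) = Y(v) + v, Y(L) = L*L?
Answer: 1/37760 ≈ 2.6483e-5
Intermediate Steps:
Y(L) = L**2
p(D, v) = v + v**2 (p(D, v) = v**2 + v = v + v**2)
1/(p(-135, 207) - 5296) = 1/(207*(1 + 207) - 5296) = 1/(207*208 - 5296) = 1/(43056 - 5296) = 1/37760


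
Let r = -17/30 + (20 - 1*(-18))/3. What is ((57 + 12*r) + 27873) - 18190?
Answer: 49426/5 ≈ 9885.2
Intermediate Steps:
r = 121/10 (r = -17*1/30 + (20 + 18)*(⅓) = -17/30 + 38*(⅓) = -17/30 + 38/3 = 121/10 ≈ 12.100)
((57 + 12*r) + 27873) - 18190 = ((57 + 12*(121/10)) + 27873) - 18190 = ((57 + 726/5) + 27873) - 18190 = (1011/5 + 27873) - 18190 = 140376/5 - 18190 = 49426/5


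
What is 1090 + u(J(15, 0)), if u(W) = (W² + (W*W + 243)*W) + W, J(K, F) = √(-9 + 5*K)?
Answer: 1156 + 310*√66 ≈ 3674.5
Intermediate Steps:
u(W) = W + W² + W*(243 + W²) (u(W) = (W² + (W² + 243)*W) + W = (W² + (243 + W²)*W) + W = (W² + W*(243 + W²)) + W = W + W² + W*(243 + W²))
1090 + u(J(15, 0)) = 1090 + √(-9 + 5*15)*(244 + √(-9 + 5*15) + (√(-9 + 5*15))²) = 1090 + √(-9 + 75)*(244 + √(-9 + 75) + (√(-9 + 75))²) = 1090 + √66*(244 + √66 + (√66)²) = 1090 + √66*(244 + √66 + 66) = 1090 + √66*(310 + √66)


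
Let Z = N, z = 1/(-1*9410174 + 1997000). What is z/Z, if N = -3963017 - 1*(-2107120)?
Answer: 1/13758087387078 ≈ 7.2684e-14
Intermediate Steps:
z = -1/7413174 (z = 1/(-9410174 + 1997000) = 1/(-7413174) = -1/7413174 ≈ -1.3489e-7)
N = -1855897 (N = -3963017 + 2107120 = -1855897)
Z = -1855897
z/Z = -1/7413174/(-1855897) = -1/7413174*(-1/1855897) = 1/13758087387078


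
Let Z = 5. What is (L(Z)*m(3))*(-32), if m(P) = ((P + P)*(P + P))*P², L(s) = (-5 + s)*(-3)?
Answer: 0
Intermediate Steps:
L(s) = 15 - 3*s
m(P) = 4*P⁴ (m(P) = ((2*P)*(2*P))*P² = (4*P²)*P² = 4*P⁴)
(L(Z)*m(3))*(-32) = ((15 - 3*5)*(4*3⁴))*(-32) = ((15 - 15)*(4*81))*(-32) = (0*324)*(-32) = 0*(-32) = 0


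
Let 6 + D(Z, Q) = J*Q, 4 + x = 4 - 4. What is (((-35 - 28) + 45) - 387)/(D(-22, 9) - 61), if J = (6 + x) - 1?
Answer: 405/58 ≈ 6.9828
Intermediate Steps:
x = -4 (x = -4 + (4 - 4) = -4 + 0 = -4)
J = 1 (J = (6 - 4) - 1 = 2 - 1 = 1)
D(Z, Q) = -6 + Q (D(Z, Q) = -6 + 1*Q = -6 + Q)
(((-35 - 28) + 45) - 387)/(D(-22, 9) - 61) = (((-35 - 28) + 45) - 387)/((-6 + 9) - 61) = ((-63 + 45) - 387)/(3 - 61) = (-18 - 387)/(-58) = -405*(-1/58) = 405/58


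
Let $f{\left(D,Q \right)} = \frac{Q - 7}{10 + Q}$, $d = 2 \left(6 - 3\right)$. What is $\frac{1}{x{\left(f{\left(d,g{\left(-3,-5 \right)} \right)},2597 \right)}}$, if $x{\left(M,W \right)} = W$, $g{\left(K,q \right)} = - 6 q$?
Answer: $\frac{1}{2597} \approx 0.00038506$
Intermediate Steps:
$d = 6$ ($d = 2 \cdot 3 = 6$)
$f{\left(D,Q \right)} = \frac{-7 + Q}{10 + Q}$
$\frac{1}{x{\left(f{\left(d,g{\left(-3,-5 \right)} \right)},2597 \right)}} = \frac{1}{2597}$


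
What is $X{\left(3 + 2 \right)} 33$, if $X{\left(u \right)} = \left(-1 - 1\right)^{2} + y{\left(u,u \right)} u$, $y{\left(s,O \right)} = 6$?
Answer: $1122$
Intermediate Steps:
$X{\left(u \right)} = 4 + 6 u$ ($X{\left(u \right)} = \left(-1 - 1\right)^{2} + 6 u = \left(-2\right)^{2} + 6 u = 4 + 6 u$)
$X{\left(3 + 2 \right)} 33 = \left(4 + 6 \left(3 + 2\right)\right) 33 = \left(4 + 6 \cdot 5\right) 33 = \left(4 + 30\right) 33 = 34 \cdot 33 = 1122$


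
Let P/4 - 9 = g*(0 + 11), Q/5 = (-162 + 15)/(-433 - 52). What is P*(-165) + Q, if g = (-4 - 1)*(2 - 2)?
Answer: -576033/97 ≈ -5938.5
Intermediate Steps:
g = 0 (g = -5*0 = 0)
Q = 147/97 (Q = 5*((-162 + 15)/(-433 - 52)) = 5*(-147/(-485)) = 5*(-147*(-1/485)) = 5*(147/485) = 147/97 ≈ 1.5155)
P = 36 (P = 36 + 4*(0*(0 + 11)) = 36 + 4*(0*11) = 36 + 4*0 = 36 + 0 = 36)
P*(-165) + Q = 36*(-165) + 147/97 = -5940 + 147/97 = -576033/97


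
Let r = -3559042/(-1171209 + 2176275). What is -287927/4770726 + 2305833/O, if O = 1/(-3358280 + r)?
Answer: -2062774538019188972132881/266383027662 ≈ -7.7436e+12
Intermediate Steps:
r = -1779521/502533 (r = -3559042/1005066 = -3559042*1/1005066 = -1779521/502533 ≈ -3.5411)
O = -502533/1687648302761 (O = 1/(-3358280 - 1779521/502533) = 1/(-1687648302761/502533) = -502533/1687648302761 ≈ -2.9777e-7)
-287927/4770726 + 2305833/O = -287927/4770726 + 2305833/(-502533/1687648302761) = -287927*1/4770726 + 2305833*(-1687648302761/502533) = -287927/4770726 - 1297145049633434971/167511 = -2062774538019188972132881/266383027662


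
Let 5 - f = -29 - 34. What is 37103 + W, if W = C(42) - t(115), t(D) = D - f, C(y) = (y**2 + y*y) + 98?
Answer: 40682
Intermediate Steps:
C(y) = 98 + 2*y**2 (C(y) = (y**2 + y**2) + 98 = 2*y**2 + 98 = 98 + 2*y**2)
f = 68 (f = 5 - (-29 - 34) = 5 - 1*(-63) = 5 + 63 = 68)
t(D) = -68 + D (t(D) = D - 1*68 = D - 68 = -68 + D)
W = 3579 (W = (98 + 2*42**2) - (-68 + 115) = (98 + 2*1764) - 1*47 = (98 + 3528) - 47 = 3626 - 47 = 3579)
37103 + W = 37103 + 3579 = 40682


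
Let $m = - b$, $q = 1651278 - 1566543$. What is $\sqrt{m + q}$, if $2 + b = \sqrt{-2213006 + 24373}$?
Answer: $\sqrt{84737 - i \sqrt{2188633}} \approx 291.11 - 2.541 i$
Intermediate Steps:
$b = -2 + i \sqrt{2188633}$ ($b = -2 + \sqrt{-2213006 + 24373} = -2 + \sqrt{-2188633} = -2 + i \sqrt{2188633} \approx -2.0 + 1479.4 i$)
$q = 84735$
$m = 2 - i \sqrt{2188633}$ ($m = - (-2 + i \sqrt{2188633}) = 2 - i \sqrt{2188633} \approx 2.0 - 1479.4 i$)
$\sqrt{m + q} = \sqrt{\left(2 - i \sqrt{2188633}\right) + 84735} = \sqrt{84737 - i \sqrt{2188633}}$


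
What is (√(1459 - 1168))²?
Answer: 291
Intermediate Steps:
(√(1459 - 1168))² = (√291)² = 291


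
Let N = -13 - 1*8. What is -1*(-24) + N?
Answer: 3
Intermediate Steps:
N = -21 (N = -13 - 8 = -21)
-1*(-24) + N = -1*(-24) - 21 = 24 - 21 = 3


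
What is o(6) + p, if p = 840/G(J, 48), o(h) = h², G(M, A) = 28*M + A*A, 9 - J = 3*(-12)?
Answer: 10762/297 ≈ 36.236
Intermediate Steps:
J = 45 (J = 9 - 3*(-12) = 9 - 1*(-36) = 9 + 36 = 45)
G(M, A) = A² + 28*M (G(M, A) = 28*M + A² = A² + 28*M)
p = 70/297 (p = 840/(48² + 28*45) = 840/(2304 + 1260) = 840/3564 = 840*(1/3564) = 70/297 ≈ 0.23569)
o(6) + p = 6² + 70/297 = 36 + 70/297 = 10762/297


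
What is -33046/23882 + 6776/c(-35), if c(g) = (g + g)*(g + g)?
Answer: -1803/2089675 ≈ -0.00086281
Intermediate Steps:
c(g) = 4*g² (c(g) = (2*g)*(2*g) = 4*g²)
-33046/23882 + 6776/c(-35) = -33046/23882 + 6776/((4*(-35)²)) = -33046*1/23882 + 6776/((4*1225)) = -16523/11941 + 6776/4900 = -16523/11941 + 6776*(1/4900) = -16523/11941 + 242/175 = -1803/2089675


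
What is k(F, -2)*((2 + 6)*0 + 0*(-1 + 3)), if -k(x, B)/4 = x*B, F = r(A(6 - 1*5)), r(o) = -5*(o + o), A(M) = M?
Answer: 0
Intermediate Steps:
r(o) = -10*o
F = -10 (F = -10*(6 - 1*5) = -10*(6 - 5) = -10*1 = -10)
k(x, B) = -4*B*x (k(x, B) = -4*x*B = -4*B*x)
k(F, -2)*((2 + 6)*0 + 0*(-1 + 3)) = (-4*(-2)*(-10))*((2 + 6)*0 + 0*(-1 + 3)) = -80*(8*0 + 0*2) = -80*(0 + 0) = -80*0 = 0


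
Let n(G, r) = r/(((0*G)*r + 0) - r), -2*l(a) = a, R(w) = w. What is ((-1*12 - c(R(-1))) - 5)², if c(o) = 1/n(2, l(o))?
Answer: 256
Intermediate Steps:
l(a) = -a/2
n(G, r) = -1 (n(G, r) = r/((0*r + 0) - r) = r/((0 + 0) - r) = r/(0 - r) = r/((-r)) = r*(-1/r) = -1)
c(o) = -1 (c(o) = 1/(-1) = -1)
((-1*12 - c(R(-1))) - 5)² = ((-1*12 - 1*(-1)) - 5)² = ((-12 + 1) - 5)² = (-11 - 5)² = (-16)² = 256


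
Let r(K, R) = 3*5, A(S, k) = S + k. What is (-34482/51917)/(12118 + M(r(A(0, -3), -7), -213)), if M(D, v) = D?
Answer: -34482/629908961 ≈ -5.4741e-5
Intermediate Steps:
r(K, R) = 15
(-34482/51917)/(12118 + M(r(A(0, -3), -7), -213)) = (-34482/51917)/(12118 + 15) = -34482*1/51917/12133 = -34482/51917*1/12133 = -34482/629908961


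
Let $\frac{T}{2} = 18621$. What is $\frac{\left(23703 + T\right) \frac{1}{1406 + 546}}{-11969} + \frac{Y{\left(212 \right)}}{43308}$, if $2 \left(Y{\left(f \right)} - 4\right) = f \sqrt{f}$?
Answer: $- \frac{636488027}{252956484576} + \frac{53 \sqrt{53}}{10827} \approx 0.033121$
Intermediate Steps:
$T = 37242$ ($T = 2 \cdot 18621 = 37242$)
$Y{\left(f \right)} = 4 + \frac{f^{\frac{3}{2}}}{2}$ ($Y{\left(f \right)} = 4 + \frac{f \sqrt{f}}{2} = 4 + \frac{f^{\frac{3}{2}}}{2}$)
$\frac{\left(23703 + T\right) \frac{1}{1406 + 546}}{-11969} + \frac{Y{\left(212 \right)}}{43308} = \frac{\left(23703 + 37242\right) \frac{1}{1406 + 546}}{-11969} + \frac{4 + \frac{212^{\frac{3}{2}}}{2}}{43308} = \frac{60945}{1952} \left(- \frac{1}{11969}\right) + \left(4 + \frac{424 \sqrt{53}}{2}\right) \frac{1}{43308} = 60945 \cdot \frac{1}{1952} \left(- \frac{1}{11969}\right) + \left(4 + 212 \sqrt{53}\right) \frac{1}{43308} = \frac{60945}{1952} \left(- \frac{1}{11969}\right) + \left(\frac{1}{10827} + \frac{53 \sqrt{53}}{10827}\right) = - \frac{60945}{23363488} + \left(\frac{1}{10827} + \frac{53 \sqrt{53}}{10827}\right) = - \frac{636488027}{252956484576} + \frac{53 \sqrt{53}}{10827}$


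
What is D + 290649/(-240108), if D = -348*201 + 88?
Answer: -328906579/4708 ≈ -69861.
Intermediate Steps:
D = -69860 (D = -69948 + 88 = -69860)
D + 290649/(-240108) = -69860 + 290649/(-240108) = -69860 + 290649*(-1/240108) = -69860 - 5699/4708 = -328906579/4708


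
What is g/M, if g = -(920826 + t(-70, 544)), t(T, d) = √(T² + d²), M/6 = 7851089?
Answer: -153471/7851089 - √75209/23553267 ≈ -0.019559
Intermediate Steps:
M = 47106534 (M = 6*7851089 = 47106534)
g = -920826 - 2*√75209 (g = -(920826 + √((-70)² + 544²)) = -(920826 + √(4900 + 295936)) = -(920826 + √300836) = -(920826 + 2*√75209) = -920826 - 2*√75209 ≈ -9.2137e+5)
g/M = (-920826 - 2*√75209)/47106534 = (-920826 - 2*√75209)*(1/47106534) = -153471/7851089 - √75209/23553267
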